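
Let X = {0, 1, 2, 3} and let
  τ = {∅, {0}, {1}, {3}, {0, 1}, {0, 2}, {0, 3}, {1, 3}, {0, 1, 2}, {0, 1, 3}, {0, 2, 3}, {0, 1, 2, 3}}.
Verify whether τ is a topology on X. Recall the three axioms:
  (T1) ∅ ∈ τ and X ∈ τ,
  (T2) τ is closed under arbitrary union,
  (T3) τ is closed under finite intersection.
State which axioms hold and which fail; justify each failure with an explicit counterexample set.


τ IS a topology on X.

Axiom (T1): ∅ ∈ τ? Yes; X ∈ τ? Yes.
Axiom (T2/T3): check pairwise unions and intersections of members of τ.
All pairwise intersections and unions checked — each lies in τ. Therefore τ satisfies (T1), (T2), (T3): it IS a topology on X.


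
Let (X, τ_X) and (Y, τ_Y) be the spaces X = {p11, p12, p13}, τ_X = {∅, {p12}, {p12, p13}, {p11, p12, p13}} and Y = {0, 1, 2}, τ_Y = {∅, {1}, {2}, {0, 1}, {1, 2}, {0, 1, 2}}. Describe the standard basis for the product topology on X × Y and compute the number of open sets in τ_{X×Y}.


Basis B = {∅ × ∅, {p12} × {1}, {p12} × {2}, {p12} × {0, 1}, {p12} × {1, 2}, {p12, p13} × {1}, {p12, p13} × {2}, {p11, p12, p13} × {1}, {p11, p12, p13} × {2}, {p12} × {0, 1, 2}, {p12, p13} × {0, 1}, {p12, p13} × {1, 2}, {p11, p12, p13} × {0, 1}, {p11, p12, p13} × {1, 2}, {p12, p13} × {0, 1, 2}, {p11, p12, p13} × {0, 1, 2}}; |τ_{X×Y}| = 40.

Enumerate products U × V with U ∈ τ_X, V ∈ τ_Y (deduplicated):
  ∅ × ∅ = {} (∅)
  {p12} × {1} = {(p12,1)}
  {p12} × {2} = {(p12,2)}
  {p12} × {0, 1} = {(p12,0), (p12,1)}
  {p12} × {1, 2} = {(p12,1), (p12,2)}
  {p12, p13} × {1} = {(p12,1), (p13,1)}
  {p12, p13} × {2} = {(p12,2), (p13,2)}
  {p11, p12, p13} × {1} = {(p11,1), (p12,1), (p13,1)}
  {p11, p12, p13} × {2} = {(p11,2), (p12,2), (p13,2)}
  {p12} × {0, 1, 2} = {(p12,0), (p12,1), (p12,2)}
  {p12, p13} × {0, 1} = {(p12,0), (p12,1), (p13,0), (p13,1)}
  {p12, p13} × {1, 2} = {(p12,1), (p12,2), (p13,1), (p13,2)}
  {p11, p12, p13} × {0, 1} = {(p11,0), (p11,1), (p12,0), (p12,1), (p13,0), (p13,1)}
  {p11, p12, p13} × {1, 2} = {(p11,1), (p11,2), (p12,1), (p12,2), (p13,1), (p13,2)}
  {p12, p13} × {0, 1, 2} = {(p12,0), (p12,1), (p12,2), (p13,0), (p13,1), (p13,2)}
  {p11, p12, p13} × {0, 1, 2} = {(p11,0), (p11,1), (p11,2), (p12,0), (p12,1), (p12,2), (p13,0), (p13,1), (p13,2)}
These 16 distinct sets form the basis B.
Close under arbitrary unions to get τ_{X×Y}; counting gives |τ_{X×Y}| = 40.


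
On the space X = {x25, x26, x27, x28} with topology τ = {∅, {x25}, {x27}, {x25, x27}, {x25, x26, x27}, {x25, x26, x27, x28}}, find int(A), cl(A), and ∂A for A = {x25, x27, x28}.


int(A) = {x25, x27}, cl(A) = {x25, x26, x27, x28}, ∂A = {x26, x28}.

Closed sets in (X, τ) are complements of opens:
  closed(X, τ) = {∅, {x28}, {x26, x28}, {x25, x26, x28}, {x26, x27, x28}, {x25, x26, x27, x28}}.
int(A) = ⋃ {U ∈ τ : U ⊆ A}. Opens contained in A: ∅, {x25}, {x27}, {x25, x27}.
Taking the union of these: int(A) = {x25, x27}.
cl(A) = ⋂ {C closed : A ⊆ C}. Closed sets containing A: {x25, x26, x27, x28}.
Intersecting these: cl(A) = {x25, x26, x27, x28}.
∂A = cl(A) ∖ int(A) = {x25, x26, x27, x28} ∖ {x25, x27} = {x26, x28}.


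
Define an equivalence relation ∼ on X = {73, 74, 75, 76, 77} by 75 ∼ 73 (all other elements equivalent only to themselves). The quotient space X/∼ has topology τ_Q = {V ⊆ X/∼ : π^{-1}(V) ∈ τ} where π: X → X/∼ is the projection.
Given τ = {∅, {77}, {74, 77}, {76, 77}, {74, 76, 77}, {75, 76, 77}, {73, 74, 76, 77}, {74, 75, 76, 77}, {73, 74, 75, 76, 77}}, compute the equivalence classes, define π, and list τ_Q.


X/∼ = {[73=75], [74], [76], [77]}; |τ_Q| = 6.

Equivalence classes: [73=75], [74], [76], [77].
Quotient map π: X → X/∼ sends 73 ↦ [73=75], 74 ↦ [74], 75 ↦ [73=75], 76 ↦ [76], 77 ↦ [77].
For each subset V ⊆ X/∼, compute π^{-1}(V) ⊆ X and check whether π^{-1}(V) ∈ τ. V is open in τ_Q iff π^{-1}(V) ∈ τ.
  V = {}: π^{-1}(V) = ∅ ∈ τ ✓.
  V = {[73=75]}: π^{-1}(V) = {73, 75} ∉ τ ✗.
  V = {[74]}: π^{-1}(V) = {74} ∉ τ ✗.
  V = {[73=75], [74]}: π^{-1}(V) = {73, 74, 75} ∉ τ ✗.
  V = {[76]}: π^{-1}(V) = {76} ∉ τ ✗.
  V = {[73=75], [76]}: π^{-1}(V) = {73, 75, 76} ∉ τ ✗.
  V = {[74], [76]}: π^{-1}(V) = {74, 76} ∉ τ ✗.
  V = {[73=75], [74], [76]}: π^{-1}(V) = {73, 74, 75, 76} ∉ τ ✗.
  V = {[77]}: π^{-1}(V) = {77} ∈ τ ✓.
  V = {[73=75], [77]}: π^{-1}(V) = {73, 75, 77} ∉ τ ✗.
  V = {[74], [77]}: π^{-1}(V) = {74, 77} ∈ τ ✓.
  V = {[73=75], [74], [77]}: π^{-1}(V) = {73, 74, 75, 77} ∉ τ ✗.
  V = {[76], [77]}: π^{-1}(V) = {76, 77} ∈ τ ✓.
  V = {[73=75], [76], [77]}: π^{-1}(V) = {73, 75, 76, 77} ∉ τ ✗.
  V = {[74], [76], [77]}: π^{-1}(V) = {74, 76, 77} ∈ τ ✓.
  V = {[73=75], [74], [76], [77]}: π^{-1}(V) = {73, 74, 75, 76, 77} ∈ τ ✓.
Open sets in the quotient: τ_Q = {{}, {[77]}, {[74], [77]}, {[76], [77]}, {[74], [76], [77]}, {[73=75], [74], [76], [77]}} (6 elements).


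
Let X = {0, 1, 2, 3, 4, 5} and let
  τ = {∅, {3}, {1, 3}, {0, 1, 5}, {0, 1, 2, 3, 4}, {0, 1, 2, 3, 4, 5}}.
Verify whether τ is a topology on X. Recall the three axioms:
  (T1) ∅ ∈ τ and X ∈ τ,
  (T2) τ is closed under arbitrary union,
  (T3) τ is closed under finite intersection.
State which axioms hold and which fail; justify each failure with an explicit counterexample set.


τ is NOT a topology on X.

Axiom (T1): ∅ ∈ τ? Yes; X ∈ τ? Yes.
Axiom (T2/T3): check pairwise unions and intersections of members of τ.
Counterexample for (T2): {3} ∪ {0, 1, 5} = {0, 1, 3, 5} ∉ τ. Therefore τ is NOT a topology.


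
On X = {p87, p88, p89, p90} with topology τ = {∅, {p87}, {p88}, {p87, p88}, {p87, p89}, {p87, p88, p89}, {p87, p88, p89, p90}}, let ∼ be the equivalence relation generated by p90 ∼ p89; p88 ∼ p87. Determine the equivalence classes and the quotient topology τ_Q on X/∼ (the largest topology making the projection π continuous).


X/∼ = {[p87=p88], [p89=p90]}; |τ_Q| = 3.

Equivalence classes: [p87=p88], [p89=p90].
Quotient map π: X → X/∼ sends p87 ↦ [p87=p88], p88 ↦ [p87=p88], p89 ↦ [p89=p90], p90 ↦ [p89=p90].
For each subset V ⊆ X/∼, compute π^{-1}(V) ⊆ X and check whether π^{-1}(V) ∈ τ. V is open in τ_Q iff π^{-1}(V) ∈ τ.
  V = {}: π^{-1}(V) = ∅ ∈ τ ✓.
  V = {[p87=p88]}: π^{-1}(V) = {p87, p88} ∈ τ ✓.
  V = {[p89=p90]}: π^{-1}(V) = {p89, p90} ∉ τ ✗.
  V = {[p87=p88], [p89=p90]}: π^{-1}(V) = {p87, p88, p89, p90} ∈ τ ✓.
Open sets in the quotient: τ_Q = {{}, {[p87=p88]}, {[p87=p88], [p89=p90]}} (3 elements).


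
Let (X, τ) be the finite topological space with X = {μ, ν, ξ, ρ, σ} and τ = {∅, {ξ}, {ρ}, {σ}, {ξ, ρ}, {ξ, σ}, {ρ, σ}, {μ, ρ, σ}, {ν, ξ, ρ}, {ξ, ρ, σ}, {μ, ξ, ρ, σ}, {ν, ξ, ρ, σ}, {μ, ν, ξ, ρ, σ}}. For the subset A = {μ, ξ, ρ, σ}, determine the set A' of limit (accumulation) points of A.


A' = {μ, ν}

For each x ∈ X, list the open sets U ∈ τ with x ∈ U, then check whether U ∩ (A ∖ {x}) ≠ ∅ for every such U.
  x = μ: opens ∋ x are {μ, ρ, σ}, {μ, ξ, ρ, σ}, {μ, ν, ξ, ρ, σ}; each meets A ∖ {μ}, so x IS a limit point.
  x = ν: opens ∋ x are {ν, ξ, ρ}, {ν, ξ, ρ, σ}, {μ, ν, ξ, ρ, σ}; each meets A ∖ {ν}, so x IS a limit point.
  x = ξ: open {ξ} ∋ x has {ξ} ∩ (A ∖ {ξ}) = ∅, so x is NOT a limit point.
  x = ρ: open {ρ} ∋ x has {ρ} ∩ (A ∖ {ρ}) = ∅, so x is NOT a limit point.
  x = σ: open {σ} ∋ x has {σ} ∩ (A ∖ {σ}) = ∅, so x is NOT a limit point.
Collecting: A' = {μ, ν}.


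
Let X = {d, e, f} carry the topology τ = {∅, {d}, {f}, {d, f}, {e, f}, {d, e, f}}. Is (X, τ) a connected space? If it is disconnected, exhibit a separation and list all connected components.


(X, τ) is disconnected; components = [{d}, {e, f}].

Find clopen sets (U ∈ τ with X ∖ U ∈ τ):
  U = ∅, X ∖ U = {d, e, f} — both open, so U is clopen.
  U = {d}, X ∖ U = {e, f} — both open, so U is clopen.
  U = {e, f}, X ∖ U = {d} — both open, so U is clopen.
  U = {d, e, f}, X ∖ U = ∅ — both open, so U is clopen.
Nontrivial clopen(s) exist: e.g. {e, f}. So (X, τ) is disconnected.
Compute connected components by grouping points that agree on all clopens:
  component: {d}
  component: {e, f}


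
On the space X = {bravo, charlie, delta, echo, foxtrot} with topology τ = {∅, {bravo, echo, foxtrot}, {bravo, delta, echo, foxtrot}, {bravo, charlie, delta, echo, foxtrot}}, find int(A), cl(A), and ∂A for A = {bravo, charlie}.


int(A) = ∅, cl(A) = {bravo, charlie, delta, echo, foxtrot}, ∂A = {bravo, charlie, delta, echo, foxtrot}.

Closed sets in (X, τ) are complements of opens:
  closed(X, τ) = {∅, {charlie}, {charlie, delta}, {bravo, charlie, delta, echo, foxtrot}}.
int(A) = ⋃ {U ∈ τ : U ⊆ A}. Opens contained in A: ∅.
Taking the union of these: int(A) = ∅.
cl(A) = ⋂ {C closed : A ⊆ C}. Closed sets containing A: {bravo, charlie, delta, echo, foxtrot}.
Intersecting these: cl(A) = {bravo, charlie, delta, echo, foxtrot}.
∂A = cl(A) ∖ int(A) = {bravo, charlie, delta, echo, foxtrot} ∖ ∅ = {bravo, charlie, delta, echo, foxtrot}.


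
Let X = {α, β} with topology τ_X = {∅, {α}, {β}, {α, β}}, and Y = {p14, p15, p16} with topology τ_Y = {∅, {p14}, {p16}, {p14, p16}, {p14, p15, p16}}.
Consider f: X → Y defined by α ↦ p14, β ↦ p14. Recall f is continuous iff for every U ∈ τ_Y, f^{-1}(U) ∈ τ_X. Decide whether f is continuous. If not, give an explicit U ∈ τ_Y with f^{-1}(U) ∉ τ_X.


f IS continuous.

Compute f^{-1}(U) for each U ∈ τ_Y:
  U = ∅: f^{-1}(U) = ∅ ∈ τ_X ✓.
  U = {p14}: f^{-1}(U) = {α, β} ∈ τ_X ✓.
  U = {p16}: f^{-1}(U) = ∅ ∈ τ_X ✓.
  U = {p14, p16}: f^{-1}(U) = {α, β} ∈ τ_X ✓.
  U = {p14, p15, p16}: f^{-1}(U) = {α, β} ∈ τ_X ✓.
Every preimage lies in τ_X, so f IS continuous.


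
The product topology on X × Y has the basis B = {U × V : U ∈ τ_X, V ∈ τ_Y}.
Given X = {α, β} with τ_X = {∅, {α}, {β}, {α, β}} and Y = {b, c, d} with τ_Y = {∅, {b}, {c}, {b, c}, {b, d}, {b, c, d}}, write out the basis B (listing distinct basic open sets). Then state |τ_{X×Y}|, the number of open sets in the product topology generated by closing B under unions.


Basis B = {∅ × ∅, {α} × {b}, {α} × {c}, {β} × {b}, {β} × {c}, {α} × {b, c}, {α} × {b, d}, {α, β} × {b}, {α, β} × {c}, {β} × {b, c}, {β} × {b, d}, {α} × {b, c, d}, {β} × {b, c, d}, {α, β} × {b, c}, {α, β} × {b, d}, {α, β} × {b, c, d}}; |τ_{X×Y}| = 36.

Enumerate products U × V with U ∈ τ_X, V ∈ τ_Y (deduplicated):
  ∅ × ∅ = {} (∅)
  {α} × {b} = {(α,b)}
  {α} × {c} = {(α,c)}
  {β} × {b} = {(β,b)}
  {β} × {c} = {(β,c)}
  {α} × {b, c} = {(α,b), (α,c)}
  {α} × {b, d} = {(α,b), (α,d)}
  {α, β} × {b} = {(α,b), (β,b)}
  {α, β} × {c} = {(α,c), (β,c)}
  {β} × {b, c} = {(β,b), (β,c)}
  {β} × {b, d} = {(β,b), (β,d)}
  {α} × {b, c, d} = {(α,b), (α,c), (α,d)}
  {β} × {b, c, d} = {(β,b), (β,c), (β,d)}
  {α, β} × {b, c} = {(α,b), (α,c), (β,b), (β,c)}
  {α, β} × {b, d} = {(α,b), (α,d), (β,b), (β,d)}
  {α, β} × {b, c, d} = {(α,b), (α,c), (α,d), (β,b), (β,c), (β,d)}
These 16 distinct sets form the basis B.
Close under arbitrary unions to get τ_{X×Y}; counting gives |τ_{X×Y}| = 36.


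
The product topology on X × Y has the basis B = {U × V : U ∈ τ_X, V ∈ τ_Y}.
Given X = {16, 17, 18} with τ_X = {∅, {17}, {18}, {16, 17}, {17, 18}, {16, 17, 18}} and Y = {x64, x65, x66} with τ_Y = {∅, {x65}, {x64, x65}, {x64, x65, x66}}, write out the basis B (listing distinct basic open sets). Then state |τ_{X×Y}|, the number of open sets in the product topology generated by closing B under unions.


Basis B = {∅ × ∅, {17} × {x65}, {18} × {x65}, {16, 17} × {x65}, {17} × {x64, x65}, {17, 18} × {x65}, {18} × {x64, x65}, {16, 17, 18} × {x65}, {17} × {x64, x65, x66}, {18} × {x64, x65, x66}, {16, 17} × {x64, x65}, {17, 18} × {x64, x65}, {16, 17} × {x64, x65, x66}, {16, 17, 18} × {x64, x65}, {17, 18} × {x64, x65, x66}, {16, 17, 18} × {x64, x65, x66}}; |τ_{X×Y}| = 40.

Enumerate products U × V with U ∈ τ_X, V ∈ τ_Y (deduplicated):
  ∅ × ∅ = {} (∅)
  {17} × {x65} = {(17,x65)}
  {18} × {x65} = {(18,x65)}
  {16, 17} × {x65} = {(16,x65), (17,x65)}
  {17} × {x64, x65} = {(17,x64), (17,x65)}
  {17, 18} × {x65} = {(17,x65), (18,x65)}
  {18} × {x64, x65} = {(18,x64), (18,x65)}
  {16, 17, 18} × {x65} = {(16,x65), (17,x65), (18,x65)}
  {17} × {x64, x65, x66} = {(17,x64), (17,x65), (17,x66)}
  {18} × {x64, x65, x66} = {(18,x64), (18,x65), (18,x66)}
  {16, 17} × {x64, x65} = {(16,x64), (16,x65), (17,x64), (17,x65)}
  {17, 18} × {x64, x65} = {(17,x64), (17,x65), (18,x64), (18,x65)}
  {16, 17} × {x64, x65, x66} = {(16,x64), (16,x65), (16,x66), (17,x64), (17,x65), (17,x66)}
  {16, 17, 18} × {x64, x65} = {(16,x64), (16,x65), (17,x64), (17,x65), (18,x64), (18,x65)}
  {17, 18} × {x64, x65, x66} = {(17,x64), (17,x65), (17,x66), (18,x64), (18,x65), (18,x66)}
  {16, 17, 18} × {x64, x65, x66} = {(16,x64), (16,x65), (16,x66), (17,x64), (17,x65), (17,x66), (18,x64), (18,x65), (18,x66)}
These 16 distinct sets form the basis B.
Close under arbitrary unions to get τ_{X×Y}; counting gives |τ_{X×Y}| = 40.


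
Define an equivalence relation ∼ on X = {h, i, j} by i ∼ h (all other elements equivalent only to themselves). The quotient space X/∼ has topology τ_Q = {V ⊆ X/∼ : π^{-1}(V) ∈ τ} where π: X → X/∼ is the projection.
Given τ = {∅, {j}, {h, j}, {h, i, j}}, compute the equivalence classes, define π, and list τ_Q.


X/∼ = {[h=i], [j]}; |τ_Q| = 3.

Equivalence classes: [h=i], [j].
Quotient map π: X → X/∼ sends h ↦ [h=i], i ↦ [h=i], j ↦ [j].
For each subset V ⊆ X/∼, compute π^{-1}(V) ⊆ X and check whether π^{-1}(V) ∈ τ. V is open in τ_Q iff π^{-1}(V) ∈ τ.
  V = {}: π^{-1}(V) = ∅ ∈ τ ✓.
  V = {[h=i]}: π^{-1}(V) = {h, i} ∉ τ ✗.
  V = {[j]}: π^{-1}(V) = {j} ∈ τ ✓.
  V = {[h=i], [j]}: π^{-1}(V) = {h, i, j} ∈ τ ✓.
Open sets in the quotient: τ_Q = {{}, {[j]}, {[h=i], [j]}} (3 elements).


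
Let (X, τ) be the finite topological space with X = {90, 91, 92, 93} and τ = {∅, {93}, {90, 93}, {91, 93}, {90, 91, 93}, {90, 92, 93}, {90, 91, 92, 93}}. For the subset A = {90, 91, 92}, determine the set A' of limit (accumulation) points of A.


A' = {92}

For each x ∈ X, list the open sets U ∈ τ with x ∈ U, then check whether U ∩ (A ∖ {x}) ≠ ∅ for every such U.
  x = 90: open {90, 93} ∋ x has {90, 93} ∩ (A ∖ {90}) = ∅, so x is NOT a limit point.
  x = 91: open {91, 93} ∋ x has {91, 93} ∩ (A ∖ {91}) = ∅, so x is NOT a limit point.
  x = 92: opens ∋ x are {90, 92, 93}, {90, 91, 92, 93}; each meets A ∖ {92}, so x IS a limit point.
  x = 93: open {93} ∋ x has {93} ∩ (A ∖ {93}) = ∅, so x is NOT a limit point.
Collecting: A' = {92}.


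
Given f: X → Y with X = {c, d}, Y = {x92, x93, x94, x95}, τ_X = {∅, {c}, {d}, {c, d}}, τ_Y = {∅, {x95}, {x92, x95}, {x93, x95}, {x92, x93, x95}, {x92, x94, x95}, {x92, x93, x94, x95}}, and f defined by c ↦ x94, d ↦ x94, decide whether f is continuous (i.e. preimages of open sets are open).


f IS continuous.

Compute f^{-1}(U) for each U ∈ τ_Y:
  U = ∅: f^{-1}(U) = ∅ ∈ τ_X ✓.
  U = {x95}: f^{-1}(U) = ∅ ∈ τ_X ✓.
  U = {x92, x95}: f^{-1}(U) = ∅ ∈ τ_X ✓.
  U = {x93, x95}: f^{-1}(U) = ∅ ∈ τ_X ✓.
  U = {x92, x93, x95}: f^{-1}(U) = ∅ ∈ τ_X ✓.
  U = {x92, x94, x95}: f^{-1}(U) = {c, d} ∈ τ_X ✓.
  U = {x92, x93, x94, x95}: f^{-1}(U) = {c, d} ∈ τ_X ✓.
Every preimage lies in τ_X, so f IS continuous.


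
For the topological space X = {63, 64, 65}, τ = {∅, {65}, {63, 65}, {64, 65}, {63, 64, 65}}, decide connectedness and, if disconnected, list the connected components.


(X, τ) is connected.

Find clopen sets (U ∈ τ with X ∖ U ∈ τ):
  U = ∅, X ∖ U = {63, 64, 65} — both open, so U is clopen.
  U = {63, 64, 65}, X ∖ U = ∅ — both open, so U is clopen.
Only trivial clopens (∅ and X) exist, so (X, τ) is connected.
Compute connected components by grouping points that agree on all clopens:
  component: {63, 64, 65}


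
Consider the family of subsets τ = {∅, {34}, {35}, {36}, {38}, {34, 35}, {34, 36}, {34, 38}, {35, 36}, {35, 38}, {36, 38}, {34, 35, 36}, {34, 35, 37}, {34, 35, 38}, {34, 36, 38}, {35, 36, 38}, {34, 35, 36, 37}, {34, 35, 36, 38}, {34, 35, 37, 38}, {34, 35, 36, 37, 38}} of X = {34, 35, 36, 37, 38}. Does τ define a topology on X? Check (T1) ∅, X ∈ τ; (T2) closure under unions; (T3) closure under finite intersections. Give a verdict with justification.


τ IS a topology on X.

Axiom (T1): ∅ ∈ τ? Yes; X ∈ τ? Yes.
Axiom (T2/T3): check pairwise unions and intersections of members of τ.
All pairwise intersections and unions checked — each lies in τ. Therefore τ satisfies (T1), (T2), (T3): it IS a topology on X.


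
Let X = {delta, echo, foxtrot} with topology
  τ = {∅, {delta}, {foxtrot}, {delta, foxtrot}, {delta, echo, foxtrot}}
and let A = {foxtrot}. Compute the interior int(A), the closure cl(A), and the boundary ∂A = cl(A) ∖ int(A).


int(A) = {foxtrot}, cl(A) = {echo, foxtrot}, ∂A = {echo}.

Closed sets in (X, τ) are complements of opens:
  closed(X, τ) = {∅, {echo}, {delta, echo}, {echo, foxtrot}, {delta, echo, foxtrot}}.
int(A) = ⋃ {U ∈ τ : U ⊆ A}. Opens contained in A: ∅, {foxtrot}.
Taking the union of these: int(A) = {foxtrot}.
cl(A) = ⋂ {C closed : A ⊆ C}. Closed sets containing A: {echo, foxtrot}, {delta, echo, foxtrot}.
Intersecting these: cl(A) = {echo, foxtrot}.
∂A = cl(A) ∖ int(A) = {echo, foxtrot} ∖ {foxtrot} = {echo}.


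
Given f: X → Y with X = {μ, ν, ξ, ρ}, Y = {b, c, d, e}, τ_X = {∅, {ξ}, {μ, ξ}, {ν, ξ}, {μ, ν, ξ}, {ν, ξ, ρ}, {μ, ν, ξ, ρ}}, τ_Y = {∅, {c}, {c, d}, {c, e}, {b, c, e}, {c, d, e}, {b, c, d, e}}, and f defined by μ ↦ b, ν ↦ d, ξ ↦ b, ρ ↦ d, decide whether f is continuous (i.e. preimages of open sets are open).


f is NOT continuous.

Compute f^{-1}(U) for each U ∈ τ_Y:
  U = ∅: f^{-1}(U) = ∅ ∈ τ_X ✓.
  U = {c}: f^{-1}(U) = ∅ ∈ τ_X ✓.
  U = {c, d}: f^{-1}(U) = {ν, ρ} ∉ τ_X ✗.
  U = {c, e}: f^{-1}(U) = ∅ ∈ τ_X ✓.
  U = {b, c, e}: f^{-1}(U) = {μ, ξ} ∈ τ_X ✓.
  U = {c, d, e}: f^{-1}(U) = {ν, ρ} ∉ τ_X ✗.
  U = {b, c, d, e}: f^{-1}(U) = {μ, ν, ξ, ρ} ∈ τ_X ✓.
Found U = {c, d} with f^{-1}(U) = {ν, ρ} not in τ_X. Therefore f is NOT continuous.


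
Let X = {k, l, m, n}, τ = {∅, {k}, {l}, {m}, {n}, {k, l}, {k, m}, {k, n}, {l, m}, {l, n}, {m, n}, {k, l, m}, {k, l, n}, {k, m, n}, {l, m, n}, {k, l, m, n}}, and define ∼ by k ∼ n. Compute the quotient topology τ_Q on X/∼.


X/∼ = {[k=n], [l], [m]}; |τ_Q| = 8.

Equivalence classes: [k=n], [l], [m].
Quotient map π: X → X/∼ sends k ↦ [k=n], l ↦ [l], m ↦ [m], n ↦ [k=n].
For each subset V ⊆ X/∼, compute π^{-1}(V) ⊆ X and check whether π^{-1}(V) ∈ τ. V is open in τ_Q iff π^{-1}(V) ∈ τ.
  V = {}: π^{-1}(V) = ∅ ∈ τ ✓.
  V = {[k=n]}: π^{-1}(V) = {k, n} ∈ τ ✓.
  V = {[l]}: π^{-1}(V) = {l} ∈ τ ✓.
  V = {[k=n], [l]}: π^{-1}(V) = {k, l, n} ∈ τ ✓.
  V = {[m]}: π^{-1}(V) = {m} ∈ τ ✓.
  V = {[k=n], [m]}: π^{-1}(V) = {k, m, n} ∈ τ ✓.
  V = {[l], [m]}: π^{-1}(V) = {l, m} ∈ τ ✓.
  V = {[k=n], [l], [m]}: π^{-1}(V) = {k, l, m, n} ∈ τ ✓.
Open sets in the quotient: τ_Q = {{}, {[k=n]}, {[l]}, {[k=n], [l]}, {[m]}, {[k=n], [m]}, {[l], [m]}, {[k=n], [l], [m]}} (8 elements).


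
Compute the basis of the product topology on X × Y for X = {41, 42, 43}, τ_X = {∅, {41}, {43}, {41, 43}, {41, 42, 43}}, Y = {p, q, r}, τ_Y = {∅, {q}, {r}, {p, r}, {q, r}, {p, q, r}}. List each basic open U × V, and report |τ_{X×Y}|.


Basis B = {∅ × ∅, {41} × {q}, {41} × {r}, {43} × {q}, {43} × {r}, {41} × {p, r}, {41} × {q, r}, {41, 43} × {q}, {41, 43} × {r}, {43} × {p, r}, {43} × {q, r}, {41} × {p, q, r}, {41, 42, 43} × {q}, {41, 42, 43} × {r}, {43} × {p, q, r}, {41, 43} × {p, r}, {41, 43} × {q, r}, {41, 43} × {p, q, r}, {41, 42, 43} × {p, r}, {41, 42, 43} × {q, r}, {41, 42, 43} × {p, q, r}}; |τ_{X×Y}| = 70.

Enumerate products U × V with U ∈ τ_X, V ∈ τ_Y (deduplicated):
  ∅ × ∅ = {} (∅)
  {41} × {q} = {(41,q)}
  {41} × {r} = {(41,r)}
  {43} × {q} = {(43,q)}
  {43} × {r} = {(43,r)}
  {41} × {p, r} = {(41,p), (41,r)}
  {41} × {q, r} = {(41,q), (41,r)}
  {41, 43} × {q} = {(41,q), (43,q)}
  {41, 43} × {r} = {(41,r), (43,r)}
  {43} × {p, r} = {(43,p), (43,r)}
  {43} × {q, r} = {(43,q), (43,r)}
  {41} × {p, q, r} = {(41,p), (41,q), (41,r)}
  {41, 42, 43} × {q} = {(41,q), (42,q), (43,q)}
  {41, 42, 43} × {r} = {(41,r), (42,r), (43,r)}
  {43} × {p, q, r} = {(43,p), (43,q), (43,r)}
  {41, 43} × {p, r} = {(41,p), (41,r), (43,p), (43,r)}
  {41, 43} × {q, r} = {(41,q), (41,r), (43,q), (43,r)}
  {41, 43} × {p, q, r} = {(41,p), (41,q), (41,r), (43,p), (43,q), (43,r)}
  {41, 42, 43} × {p, r} = {(41,p), (41,r), (42,p), (42,r), (43,p), (43,r)}
  {41, 42, 43} × {q, r} = {(41,q), (41,r), (42,q), (42,r), (43,q), (43,r)}
  {41, 42, 43} × {p, q, r} = {(41,p), (41,q), (41,r), (42,p), (42,q), (42,r), (43,p), (43,q), (43,r)}
These 21 distinct sets form the basis B.
Close under arbitrary unions to get τ_{X×Y}; counting gives |τ_{X×Y}| = 70.


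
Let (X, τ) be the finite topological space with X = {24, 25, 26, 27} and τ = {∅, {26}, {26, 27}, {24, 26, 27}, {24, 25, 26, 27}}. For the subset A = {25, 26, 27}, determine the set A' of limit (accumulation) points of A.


A' = {24, 25, 27}

For each x ∈ X, list the open sets U ∈ τ with x ∈ U, then check whether U ∩ (A ∖ {x}) ≠ ∅ for every such U.
  x = 24: opens ∋ x are {24, 26, 27}, {24, 25, 26, 27}; each meets A ∖ {24}, so x IS a limit point.
  x = 25: opens ∋ x are {24, 25, 26, 27}; each meets A ∖ {25}, so x IS a limit point.
  x = 26: open {26} ∋ x has {26} ∩ (A ∖ {26}) = ∅, so x is NOT a limit point.
  x = 27: opens ∋ x are {26, 27}, {24, 26, 27}, {24, 25, 26, 27}; each meets A ∖ {27}, so x IS a limit point.
Collecting: A' = {24, 25, 27}.


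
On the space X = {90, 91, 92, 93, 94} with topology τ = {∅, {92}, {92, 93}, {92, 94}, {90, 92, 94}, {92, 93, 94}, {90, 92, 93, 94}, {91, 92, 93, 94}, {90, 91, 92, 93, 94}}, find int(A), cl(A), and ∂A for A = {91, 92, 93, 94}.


int(A) = {91, 92, 93, 94}, cl(A) = {90, 91, 92, 93, 94}, ∂A = {90}.

Closed sets in (X, τ) are complements of opens:
  closed(X, τ) = {∅, {90}, {91}, {90, 91}, {91, 93}, {90, 91, 93}, {90, 91, 94}, {90, 91, 93, 94}, {90, 91, 92, 93, 94}}.
int(A) = ⋃ {U ∈ τ : U ⊆ A}. Opens contained in A: ∅, {92}, {92, 93}, {92, 94}, {92, 93, 94}, {91, 92, 93, 94}.
Taking the union of these: int(A) = {91, 92, 93, 94}.
cl(A) = ⋂ {C closed : A ⊆ C}. Closed sets containing A: {90, 91, 92, 93, 94}.
Intersecting these: cl(A) = {90, 91, 92, 93, 94}.
∂A = cl(A) ∖ int(A) = {90, 91, 92, 93, 94} ∖ {91, 92, 93, 94} = {90}.


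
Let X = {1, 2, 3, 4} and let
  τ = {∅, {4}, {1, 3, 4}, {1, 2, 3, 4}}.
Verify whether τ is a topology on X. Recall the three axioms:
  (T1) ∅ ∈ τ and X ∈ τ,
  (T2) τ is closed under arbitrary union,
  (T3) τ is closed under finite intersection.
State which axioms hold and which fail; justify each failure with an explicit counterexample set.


τ IS a topology on X.

Axiom (T1): ∅ ∈ τ? Yes; X ∈ τ? Yes.
Axiom (T2/T3): check pairwise unions and intersections of members of τ.
All pairwise intersections and unions checked — each lies in τ. Therefore τ satisfies (T1), (T2), (T3): it IS a topology on X.


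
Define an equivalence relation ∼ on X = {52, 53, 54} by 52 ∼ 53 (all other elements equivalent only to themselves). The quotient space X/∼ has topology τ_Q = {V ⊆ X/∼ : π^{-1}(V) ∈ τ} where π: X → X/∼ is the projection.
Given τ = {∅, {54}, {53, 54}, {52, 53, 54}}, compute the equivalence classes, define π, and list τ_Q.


X/∼ = {[52=53], [54]}; |τ_Q| = 3.

Equivalence classes: [52=53], [54].
Quotient map π: X → X/∼ sends 52 ↦ [52=53], 53 ↦ [52=53], 54 ↦ [54].
For each subset V ⊆ X/∼, compute π^{-1}(V) ⊆ X and check whether π^{-1}(V) ∈ τ. V is open in τ_Q iff π^{-1}(V) ∈ τ.
  V = {}: π^{-1}(V) = ∅ ∈ τ ✓.
  V = {[52=53]}: π^{-1}(V) = {52, 53} ∉ τ ✗.
  V = {[54]}: π^{-1}(V) = {54} ∈ τ ✓.
  V = {[52=53], [54]}: π^{-1}(V) = {52, 53, 54} ∈ τ ✓.
Open sets in the quotient: τ_Q = {{}, {[54]}, {[52=53], [54]}} (3 elements).


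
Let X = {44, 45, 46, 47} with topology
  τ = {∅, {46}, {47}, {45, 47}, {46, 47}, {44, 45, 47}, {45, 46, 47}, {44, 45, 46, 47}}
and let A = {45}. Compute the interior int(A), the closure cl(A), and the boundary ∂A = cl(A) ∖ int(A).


int(A) = ∅, cl(A) = {44, 45}, ∂A = {44, 45}.

Closed sets in (X, τ) are complements of opens:
  closed(X, τ) = {∅, {44}, {46}, {44, 45}, {44, 46}, {44, 45, 46}, {44, 45, 47}, {44, 45, 46, 47}}.
int(A) = ⋃ {U ∈ τ : U ⊆ A}. Opens contained in A: ∅.
Taking the union of these: int(A) = ∅.
cl(A) = ⋂ {C closed : A ⊆ C}. Closed sets containing A: {44, 45}, {44, 45, 46}, {44, 45, 47}, {44, 45, 46, 47}.
Intersecting these: cl(A) = {44, 45}.
∂A = cl(A) ∖ int(A) = {44, 45} ∖ ∅ = {44, 45}.


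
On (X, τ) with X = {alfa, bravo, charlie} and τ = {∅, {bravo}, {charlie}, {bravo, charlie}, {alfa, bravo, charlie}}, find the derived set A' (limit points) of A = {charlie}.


A' = {alfa}

For each x ∈ X, list the open sets U ∈ τ with x ∈ U, then check whether U ∩ (A ∖ {x}) ≠ ∅ for every such U.
  x = alfa: opens ∋ x are {alfa, bravo, charlie}; each meets A ∖ {alfa}, so x IS a limit point.
  x = bravo: open {bravo} ∋ x has {bravo} ∩ (A ∖ {bravo}) = ∅, so x is NOT a limit point.
  x = charlie: open {charlie} ∋ x has {charlie} ∩ (A ∖ {charlie}) = ∅, so x is NOT a limit point.
Collecting: A' = {alfa}.


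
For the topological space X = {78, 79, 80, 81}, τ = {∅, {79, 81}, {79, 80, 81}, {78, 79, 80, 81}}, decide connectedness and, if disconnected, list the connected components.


(X, τ) is connected.

Find clopen sets (U ∈ τ with X ∖ U ∈ τ):
  U = ∅, X ∖ U = {78, 79, 80, 81} — both open, so U is clopen.
  U = {78, 79, 80, 81}, X ∖ U = ∅ — both open, so U is clopen.
Only trivial clopens (∅ and X) exist, so (X, τ) is connected.
Compute connected components by grouping points that agree on all clopens:
  component: {78, 79, 80, 81}


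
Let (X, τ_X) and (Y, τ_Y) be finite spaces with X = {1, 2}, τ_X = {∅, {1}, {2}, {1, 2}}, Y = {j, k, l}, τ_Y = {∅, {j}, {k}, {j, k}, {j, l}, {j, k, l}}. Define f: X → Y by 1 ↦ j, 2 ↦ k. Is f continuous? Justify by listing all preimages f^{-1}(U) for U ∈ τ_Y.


f IS continuous.

Compute f^{-1}(U) for each U ∈ τ_Y:
  U = ∅: f^{-1}(U) = ∅ ∈ τ_X ✓.
  U = {j}: f^{-1}(U) = {1} ∈ τ_X ✓.
  U = {k}: f^{-1}(U) = {2} ∈ τ_X ✓.
  U = {j, k}: f^{-1}(U) = {1, 2} ∈ τ_X ✓.
  U = {j, l}: f^{-1}(U) = {1} ∈ τ_X ✓.
  U = {j, k, l}: f^{-1}(U) = {1, 2} ∈ τ_X ✓.
Every preimage lies in τ_X, so f IS continuous.


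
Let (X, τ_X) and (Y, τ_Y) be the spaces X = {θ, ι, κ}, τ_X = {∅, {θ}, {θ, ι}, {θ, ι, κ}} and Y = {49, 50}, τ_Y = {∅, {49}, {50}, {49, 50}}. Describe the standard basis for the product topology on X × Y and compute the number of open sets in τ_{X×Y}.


Basis B = {∅ × ∅, {θ} × {49}, {θ} × {50}, {θ} × {49, 50}, {θ, ι} × {49}, {θ, ι} × {50}, {θ, ι, κ} × {49}, {θ, ι, κ} × {50}, {θ, ι} × {49, 50}, {θ, ι, κ} × {49, 50}}; |τ_{X×Y}| = 16.

Enumerate products U × V with U ∈ τ_X, V ∈ τ_Y (deduplicated):
  ∅ × ∅ = {} (∅)
  {θ} × {49} = {(θ,49)}
  {θ} × {50} = {(θ,50)}
  {θ} × {49, 50} = {(θ,49), (θ,50)}
  {θ, ι} × {49} = {(θ,49), (ι,49)}
  {θ, ι} × {50} = {(θ,50), (ι,50)}
  {θ, ι, κ} × {49} = {(θ,49), (ι,49), (κ,49)}
  {θ, ι, κ} × {50} = {(θ,50), (ι,50), (κ,50)}
  {θ, ι} × {49, 50} = {(θ,49), (θ,50), (ι,49), (ι,50)}
  {θ, ι, κ} × {49, 50} = {(θ,49), (θ,50), (ι,49), (ι,50), (κ,49), (κ,50)}
These 10 distinct sets form the basis B.
Close under arbitrary unions to get τ_{X×Y}; counting gives |τ_{X×Y}| = 16.


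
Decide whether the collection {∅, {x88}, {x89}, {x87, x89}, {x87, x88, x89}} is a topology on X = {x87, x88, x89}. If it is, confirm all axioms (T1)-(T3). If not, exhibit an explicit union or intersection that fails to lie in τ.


τ is NOT a topology on X.

Axiom (T1): ∅ ∈ τ? Yes; X ∈ τ? Yes.
Axiom (T2/T3): check pairwise unions and intersections of members of τ.
Counterexample for (T2): {x88} ∪ {x89} = {x88, x89} ∉ τ. Therefore τ is NOT a topology.


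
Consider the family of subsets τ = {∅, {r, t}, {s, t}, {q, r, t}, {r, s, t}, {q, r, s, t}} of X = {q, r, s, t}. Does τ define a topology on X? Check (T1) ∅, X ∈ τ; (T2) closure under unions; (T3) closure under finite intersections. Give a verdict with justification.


τ is NOT a topology on X.

Axiom (T1): ∅ ∈ τ? Yes; X ∈ τ? Yes.
Axiom (T2/T3): check pairwise unions and intersections of members of τ.
Counterexample for (T3): {r, t} ∩ {s, t} = {t} ∉ τ. Therefore τ is NOT a topology.


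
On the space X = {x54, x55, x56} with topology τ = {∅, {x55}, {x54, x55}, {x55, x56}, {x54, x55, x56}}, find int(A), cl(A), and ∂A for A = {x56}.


int(A) = ∅, cl(A) = {x56}, ∂A = {x56}.

Closed sets in (X, τ) are complements of opens:
  closed(X, τ) = {∅, {x54}, {x56}, {x54, x56}, {x54, x55, x56}}.
int(A) = ⋃ {U ∈ τ : U ⊆ A}. Opens contained in A: ∅.
Taking the union of these: int(A) = ∅.
cl(A) = ⋂ {C closed : A ⊆ C}. Closed sets containing A: {x56}, {x54, x56}, {x54, x55, x56}.
Intersecting these: cl(A) = {x56}.
∂A = cl(A) ∖ int(A) = {x56} ∖ ∅ = {x56}.


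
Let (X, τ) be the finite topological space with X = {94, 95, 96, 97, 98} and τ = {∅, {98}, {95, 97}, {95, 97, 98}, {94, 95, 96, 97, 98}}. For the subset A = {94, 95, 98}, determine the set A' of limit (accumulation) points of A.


A' = {94, 96, 97}

For each x ∈ X, list the open sets U ∈ τ with x ∈ U, then check whether U ∩ (A ∖ {x}) ≠ ∅ for every such U.
  x = 94: opens ∋ x are {94, 95, 96, 97, 98}; each meets A ∖ {94}, so x IS a limit point.
  x = 95: open {95, 97} ∋ x has {95, 97} ∩ (A ∖ {95}) = ∅, so x is NOT a limit point.
  x = 96: opens ∋ x are {94, 95, 96, 97, 98}; each meets A ∖ {96}, so x IS a limit point.
  x = 97: opens ∋ x are {95, 97}, {95, 97, 98}, {94, 95, 96, 97, 98}; each meets A ∖ {97}, so x IS a limit point.
  x = 98: open {98} ∋ x has {98} ∩ (A ∖ {98}) = ∅, so x is NOT a limit point.
Collecting: A' = {94, 96, 97}.


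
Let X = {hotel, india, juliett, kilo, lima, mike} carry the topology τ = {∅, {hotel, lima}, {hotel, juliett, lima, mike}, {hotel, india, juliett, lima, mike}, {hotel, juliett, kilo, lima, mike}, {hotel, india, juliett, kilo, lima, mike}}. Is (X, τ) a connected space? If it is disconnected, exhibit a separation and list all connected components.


(X, τ) is connected.

Find clopen sets (U ∈ τ with X ∖ U ∈ τ):
  U = ∅, X ∖ U = {hotel, india, juliett, kilo, lima, mike} — both open, so U is clopen.
  U = {hotel, india, juliett, kilo, lima, mike}, X ∖ U = ∅ — both open, so U is clopen.
Only trivial clopens (∅ and X) exist, so (X, τ) is connected.
Compute connected components by grouping points that agree on all clopens:
  component: {hotel, india, juliett, kilo, lima, mike}


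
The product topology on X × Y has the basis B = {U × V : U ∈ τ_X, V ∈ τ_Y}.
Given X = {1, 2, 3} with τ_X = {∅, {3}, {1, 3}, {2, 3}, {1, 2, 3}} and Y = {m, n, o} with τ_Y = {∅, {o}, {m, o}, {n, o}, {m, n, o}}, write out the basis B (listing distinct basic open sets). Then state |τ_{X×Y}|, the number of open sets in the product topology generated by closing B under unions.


Basis B = {∅ × ∅, {3} × {o}, {1, 3} × {o}, {2, 3} × {o}, {3} × {m, o}, {3} × {n, o}, {1, 2, 3} × {o}, {3} × {m, n, o}, {1, 3} × {m, o}, {1, 3} × {n, o}, {2, 3} × {m, o}, {2, 3} × {n, o}, {1, 3} × {m, n, o}, {1, 2, 3} × {m, o}, {1, 2, 3} × {n, o}, {2, 3} × {m, n, o}, {1, 2, 3} × {m, n, o}}; |τ_{X×Y}| = 48.

Enumerate products U × V with U ∈ τ_X, V ∈ τ_Y (deduplicated):
  ∅ × ∅ = {} (∅)
  {3} × {o} = {(3,o)}
  {1, 3} × {o} = {(1,o), (3,o)}
  {2, 3} × {o} = {(2,o), (3,o)}
  {3} × {m, o} = {(3,m), (3,o)}
  {3} × {n, o} = {(3,n), (3,o)}
  {1, 2, 3} × {o} = {(1,o), (2,o), (3,o)}
  {3} × {m, n, o} = {(3,m), (3,n), (3,o)}
  {1, 3} × {m, o} = {(1,m), (1,o), (3,m), (3,o)}
  {1, 3} × {n, o} = {(1,n), (1,o), (3,n), (3,o)}
  {2, 3} × {m, o} = {(2,m), (2,o), (3,m), (3,o)}
  {2, 3} × {n, o} = {(2,n), (2,o), (3,n), (3,o)}
  {1, 3} × {m, n, o} = {(1,m), (1,n), (1,o), (3,m), (3,n), (3,o)}
  {1, 2, 3} × {m, o} = {(1,m), (1,o), (2,m), (2,o), (3,m), (3,o)}
  {1, 2, 3} × {n, o} = {(1,n), (1,o), (2,n), (2,o), (3,n), (3,o)}
  {2, 3} × {m, n, o} = {(2,m), (2,n), (2,o), (3,m), (3,n), (3,o)}
  {1, 2, 3} × {m, n, o} = {(1,m), (1,n), (1,o), (2,m), (2,n), (2,o), (3,m), (3,n), (3,o)}
These 17 distinct sets form the basis B.
Close under arbitrary unions to get τ_{X×Y}; counting gives |τ_{X×Y}| = 48.


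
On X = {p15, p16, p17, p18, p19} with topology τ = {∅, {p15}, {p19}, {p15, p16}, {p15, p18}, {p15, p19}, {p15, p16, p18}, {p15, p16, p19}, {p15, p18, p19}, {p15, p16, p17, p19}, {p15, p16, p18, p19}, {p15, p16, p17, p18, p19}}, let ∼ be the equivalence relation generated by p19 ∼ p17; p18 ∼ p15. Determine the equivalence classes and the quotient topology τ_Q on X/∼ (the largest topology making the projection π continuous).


X/∼ = {[p15=p18], [p16], [p17=p19]}; |τ_Q| = 4.

Equivalence classes: [p15=p18], [p16], [p17=p19].
Quotient map π: X → X/∼ sends p15 ↦ [p15=p18], p16 ↦ [p16], p17 ↦ [p17=p19], p18 ↦ [p15=p18], p19 ↦ [p17=p19].
For each subset V ⊆ X/∼, compute π^{-1}(V) ⊆ X and check whether π^{-1}(V) ∈ τ. V is open in τ_Q iff π^{-1}(V) ∈ τ.
  V = {}: π^{-1}(V) = ∅ ∈ τ ✓.
  V = {[p15=p18]}: π^{-1}(V) = {p15, p18} ∈ τ ✓.
  V = {[p16]}: π^{-1}(V) = {p16} ∉ τ ✗.
  V = {[p15=p18], [p16]}: π^{-1}(V) = {p15, p16, p18} ∈ τ ✓.
  V = {[p17=p19]}: π^{-1}(V) = {p17, p19} ∉ τ ✗.
  V = {[p15=p18], [p17=p19]}: π^{-1}(V) = {p15, p17, p18, p19} ∉ τ ✗.
  V = {[p16], [p17=p19]}: π^{-1}(V) = {p16, p17, p19} ∉ τ ✗.
  V = {[p15=p18], [p16], [p17=p19]}: π^{-1}(V) = {p15, p16, p17, p18, p19} ∈ τ ✓.
Open sets in the quotient: τ_Q = {{}, {[p15=p18]}, {[p15=p18], [p16]}, {[p15=p18], [p16], [p17=p19]}} (4 elements).


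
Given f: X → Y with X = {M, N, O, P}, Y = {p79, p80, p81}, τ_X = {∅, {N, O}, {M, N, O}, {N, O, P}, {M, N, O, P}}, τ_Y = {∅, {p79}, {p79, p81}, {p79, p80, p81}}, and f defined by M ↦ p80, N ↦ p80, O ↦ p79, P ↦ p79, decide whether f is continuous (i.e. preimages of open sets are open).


f is NOT continuous.

Compute f^{-1}(U) for each U ∈ τ_Y:
  U = ∅: f^{-1}(U) = ∅ ∈ τ_X ✓.
  U = {p79}: f^{-1}(U) = {O, P} ∉ τ_X ✗.
  U = {p79, p81}: f^{-1}(U) = {O, P} ∉ τ_X ✗.
  U = {p79, p80, p81}: f^{-1}(U) = {M, N, O, P} ∈ τ_X ✓.
Found U = {p79} with f^{-1}(U) = {O, P} not in τ_X. Therefore f is NOT continuous.


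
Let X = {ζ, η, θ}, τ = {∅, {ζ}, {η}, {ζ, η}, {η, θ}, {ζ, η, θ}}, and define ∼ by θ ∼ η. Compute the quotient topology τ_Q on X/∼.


X/∼ = {[ζ], [η=θ]}; |τ_Q| = 4.

Equivalence classes: [ζ], [η=θ].
Quotient map π: X → X/∼ sends ζ ↦ [ζ], η ↦ [η=θ], θ ↦ [η=θ].
For each subset V ⊆ X/∼, compute π^{-1}(V) ⊆ X and check whether π^{-1}(V) ∈ τ. V is open in τ_Q iff π^{-1}(V) ∈ τ.
  V = {}: π^{-1}(V) = ∅ ∈ τ ✓.
  V = {[ζ]}: π^{-1}(V) = {ζ} ∈ τ ✓.
  V = {[η=θ]}: π^{-1}(V) = {η, θ} ∈ τ ✓.
  V = {[ζ], [η=θ]}: π^{-1}(V) = {ζ, η, θ} ∈ τ ✓.
Open sets in the quotient: τ_Q = {{}, {[ζ]}, {[η=θ]}, {[ζ], [η=θ]}} (4 elements).


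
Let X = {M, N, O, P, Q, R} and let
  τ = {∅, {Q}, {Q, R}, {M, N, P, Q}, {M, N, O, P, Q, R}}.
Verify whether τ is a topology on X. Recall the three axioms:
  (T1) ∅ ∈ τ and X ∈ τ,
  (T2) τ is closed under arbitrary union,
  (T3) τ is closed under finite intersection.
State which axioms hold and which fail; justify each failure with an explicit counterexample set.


τ is NOT a topology on X.

Axiom (T1): ∅ ∈ τ? Yes; X ∈ τ? Yes.
Axiom (T2/T3): check pairwise unions and intersections of members of τ.
Counterexample for (T2): {Q, R} ∪ {M, N, P, Q} = {M, N, P, Q, R} ∉ τ. Therefore τ is NOT a topology.


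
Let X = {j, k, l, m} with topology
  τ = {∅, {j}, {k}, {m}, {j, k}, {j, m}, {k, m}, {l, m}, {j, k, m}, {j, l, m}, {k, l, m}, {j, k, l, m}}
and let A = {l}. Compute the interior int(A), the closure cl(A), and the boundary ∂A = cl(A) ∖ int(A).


int(A) = ∅, cl(A) = {l}, ∂A = {l}.

Closed sets in (X, τ) are complements of opens:
  closed(X, τ) = {∅, {j}, {k}, {l}, {j, k}, {j, l}, {k, l}, {l, m}, {j, k, l}, {j, l, m}, {k, l, m}, {j, k, l, m}}.
int(A) = ⋃ {U ∈ τ : U ⊆ A}. Opens contained in A: ∅.
Taking the union of these: int(A) = ∅.
cl(A) = ⋂ {C closed : A ⊆ C}. Closed sets containing A: {l}, {j, l}, {k, l}, {l, m}, {j, k, l}, {j, l, m}, {k, l, m}, {j, k, l, m}.
Intersecting these: cl(A) = {l}.
∂A = cl(A) ∖ int(A) = {l} ∖ ∅ = {l}.


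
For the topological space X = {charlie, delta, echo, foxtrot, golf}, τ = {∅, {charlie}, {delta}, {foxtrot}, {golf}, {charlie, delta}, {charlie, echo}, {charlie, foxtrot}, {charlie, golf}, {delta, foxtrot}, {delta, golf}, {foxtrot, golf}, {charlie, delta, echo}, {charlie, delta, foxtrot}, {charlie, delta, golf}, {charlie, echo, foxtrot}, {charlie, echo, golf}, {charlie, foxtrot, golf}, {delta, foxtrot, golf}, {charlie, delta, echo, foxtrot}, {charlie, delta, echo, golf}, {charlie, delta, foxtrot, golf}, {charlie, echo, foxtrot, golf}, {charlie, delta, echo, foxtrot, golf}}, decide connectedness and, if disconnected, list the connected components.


(X, τ) is disconnected; components = [{delta}, {foxtrot}, {golf}, {charlie, echo}].

Find clopen sets (U ∈ τ with X ∖ U ∈ τ):
  U = ∅, X ∖ U = {charlie, delta, echo, foxtrot, golf} — both open, so U is clopen.
  U = {delta}, X ∖ U = {charlie, echo, foxtrot, golf} — both open, so U is clopen.
  U = {foxtrot}, X ∖ U = {charlie, delta, echo, golf} — both open, so U is clopen.
  U = {golf}, X ∖ U = {charlie, delta, echo, foxtrot} — both open, so U is clopen.
  U = {charlie, echo}, X ∖ U = {delta, foxtrot, golf} — both open, so U is clopen.
  U = {delta, foxtrot}, X ∖ U = {charlie, echo, golf} — both open, so U is clopen.
  U = {delta, golf}, X ∖ U = {charlie, echo, foxtrot} — both open, so U is clopen.
  U = {foxtrot, golf}, X ∖ U = {charlie, delta, echo} — both open, so U is clopen.
  U = {charlie, delta, echo}, X ∖ U = {foxtrot, golf} — both open, so U is clopen.
  U = {charlie, echo, foxtrot}, X ∖ U = {delta, golf} — both open, so U is clopen.
  U = {charlie, echo, golf}, X ∖ U = {delta, foxtrot} — both open, so U is clopen.
  U = {delta, foxtrot, golf}, X ∖ U = {charlie, echo} — both open, so U is clopen.
  U = {charlie, delta, echo, foxtrot}, X ∖ U = {golf} — both open, so U is clopen.
  U = {charlie, delta, echo, golf}, X ∖ U = {foxtrot} — both open, so U is clopen.
  U = {charlie, echo, foxtrot, golf}, X ∖ U = {delta} — both open, so U is clopen.
  U = {charlie, delta, echo, foxtrot, golf}, X ∖ U = ∅ — both open, so U is clopen.
Nontrivial clopen(s) exist: e.g. {charlie, delta, echo, golf}. So (X, τ) is disconnected.
Compute connected components by grouping points that agree on all clopens:
  component: {delta}
  component: {foxtrot}
  component: {golf}
  component: {charlie, echo}
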